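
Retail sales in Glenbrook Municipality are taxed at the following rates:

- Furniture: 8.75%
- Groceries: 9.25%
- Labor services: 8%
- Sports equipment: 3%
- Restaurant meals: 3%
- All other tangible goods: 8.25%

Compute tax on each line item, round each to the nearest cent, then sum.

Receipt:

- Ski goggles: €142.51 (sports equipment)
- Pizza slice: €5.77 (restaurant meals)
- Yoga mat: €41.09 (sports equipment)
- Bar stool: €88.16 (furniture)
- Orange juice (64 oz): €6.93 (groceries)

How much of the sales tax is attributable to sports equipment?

Ski goggles €142.51: sports equipment → 3% → €4.28
Yoga mat €41.09: sports equipment → 3% → €1.23
Tax on sports equipment = €4.28 + €1.23 = €5.51

€5.51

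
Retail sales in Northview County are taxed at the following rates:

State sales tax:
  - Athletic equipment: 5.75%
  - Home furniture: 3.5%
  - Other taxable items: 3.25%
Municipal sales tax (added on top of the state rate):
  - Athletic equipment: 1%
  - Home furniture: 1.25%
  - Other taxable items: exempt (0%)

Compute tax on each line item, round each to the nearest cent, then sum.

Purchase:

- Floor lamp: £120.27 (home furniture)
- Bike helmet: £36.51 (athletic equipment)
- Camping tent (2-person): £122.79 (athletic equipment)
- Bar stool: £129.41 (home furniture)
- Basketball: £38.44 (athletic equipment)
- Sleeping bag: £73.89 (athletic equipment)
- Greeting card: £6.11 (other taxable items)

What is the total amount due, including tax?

£557.81

Floor lamp £120.27: home furniture → 3.5% + 1.25% municipal = 4.75% → £5.71
Bike helmet £36.51: athletic equipment → 5.75% + 1% municipal = 6.75% → £2.46
Camping tent (2-person) £122.79: athletic equipment → 5.75% + 1% municipal = 6.75% → £8.29
Bar stool £129.41: home furniture → 3.5% + 1.25% municipal = 4.75% → £6.15
Basketball £38.44: athletic equipment → 5.75% + 1% municipal = 6.75% → £2.59
Sleeping bag £73.89: athletic equipment → 5.75% + 1% municipal = 6.75% → £4.99
Greeting card £6.11: other taxable items → 3.25% + 0% municipal = 3.25% → £0.20
Subtotal = £527.42; tax = £30.39; total due = £557.81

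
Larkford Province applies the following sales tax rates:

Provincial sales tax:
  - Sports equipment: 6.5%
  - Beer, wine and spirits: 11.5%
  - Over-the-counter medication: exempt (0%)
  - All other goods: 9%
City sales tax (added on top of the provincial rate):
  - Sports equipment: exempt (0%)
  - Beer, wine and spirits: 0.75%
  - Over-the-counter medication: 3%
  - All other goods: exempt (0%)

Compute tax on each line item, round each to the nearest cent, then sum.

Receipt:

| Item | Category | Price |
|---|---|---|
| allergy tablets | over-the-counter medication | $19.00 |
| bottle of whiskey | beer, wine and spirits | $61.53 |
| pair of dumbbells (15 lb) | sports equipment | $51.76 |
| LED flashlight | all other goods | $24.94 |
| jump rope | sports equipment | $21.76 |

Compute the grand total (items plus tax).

Allergy tablets $19.00: over-the-counter medication → 0% + 3% city = 3% → $0.57
Bottle of whiskey $61.53: beer, wine and spirits → 11.5% + 0.75% city = 12.25% → $7.54
Pair of dumbbells (15 lb) $51.76: sports equipment → 6.5% + 0% city = 6.5% → $3.36
LED flashlight $24.94: all other goods → 9% + 0% city = 9% → $2.24
Jump rope $21.76: sports equipment → 6.5% + 0% city = 6.5% → $1.41
Subtotal = $178.99; tax = $15.12; total due = $194.11

$194.11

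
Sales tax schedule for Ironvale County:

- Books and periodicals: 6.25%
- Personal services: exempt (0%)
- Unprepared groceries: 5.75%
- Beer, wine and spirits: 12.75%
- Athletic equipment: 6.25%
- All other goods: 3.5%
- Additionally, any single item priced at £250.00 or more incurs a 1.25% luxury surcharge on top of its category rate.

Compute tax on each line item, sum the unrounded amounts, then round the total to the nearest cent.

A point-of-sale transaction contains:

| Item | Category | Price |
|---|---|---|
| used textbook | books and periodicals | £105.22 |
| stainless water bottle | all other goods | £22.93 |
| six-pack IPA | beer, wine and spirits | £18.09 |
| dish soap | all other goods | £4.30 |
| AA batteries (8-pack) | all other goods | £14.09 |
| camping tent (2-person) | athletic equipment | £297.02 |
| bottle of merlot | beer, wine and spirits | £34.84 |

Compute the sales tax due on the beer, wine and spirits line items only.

Six-pack IPA £18.09: beer, wine and spirits → 12.75% → £2.306475
Bottle of merlot £34.84: beer, wine and spirits → 12.75% → £4.4421
Tax on beer, wine and spirits: unrounded sum = £6.748575 → £6.75

£6.75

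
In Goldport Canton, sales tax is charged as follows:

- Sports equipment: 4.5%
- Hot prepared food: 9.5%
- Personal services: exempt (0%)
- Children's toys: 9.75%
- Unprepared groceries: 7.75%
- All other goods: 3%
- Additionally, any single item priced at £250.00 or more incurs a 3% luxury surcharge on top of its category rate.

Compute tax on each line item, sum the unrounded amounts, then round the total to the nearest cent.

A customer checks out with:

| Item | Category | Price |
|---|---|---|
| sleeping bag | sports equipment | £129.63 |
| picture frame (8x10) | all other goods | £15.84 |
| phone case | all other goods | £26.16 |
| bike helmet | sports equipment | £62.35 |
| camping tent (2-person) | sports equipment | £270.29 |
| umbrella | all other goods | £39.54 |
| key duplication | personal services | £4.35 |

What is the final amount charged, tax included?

Sleeping bag £129.63: sports equipment → 4.5% → £5.83335
Picture frame (8x10) £15.84: all other goods → 3% → £0.4752
Phone case £26.16: all other goods → 3% → £0.7848
Bike helmet £62.35: sports equipment → 4.5% → £2.80575
Camping tent (2-person) £270.29: sports equipment → 4.5% + 3% surcharge = 7.5% → £20.27175
Umbrella £39.54: all other goods → 3% → £1.1862
Key duplication £4.35: personal services → 0% → £0.00
Subtotal = £548.16; unrounded tax = £31.35705 → £31.36; total due = £579.52

£579.52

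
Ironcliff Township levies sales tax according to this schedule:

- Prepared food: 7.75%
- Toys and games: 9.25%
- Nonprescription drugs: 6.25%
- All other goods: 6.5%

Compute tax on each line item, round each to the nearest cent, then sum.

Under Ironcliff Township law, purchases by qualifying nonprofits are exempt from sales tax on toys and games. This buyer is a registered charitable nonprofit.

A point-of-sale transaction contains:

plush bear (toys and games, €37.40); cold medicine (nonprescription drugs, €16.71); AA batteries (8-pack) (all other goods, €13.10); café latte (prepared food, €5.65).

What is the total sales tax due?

€2.33

Plush bear €37.40: toys and games, buyer-exempt → 0% → €0.00
Cold medicine €16.71: nonprescription drugs → 6.25% → €1.04
AA batteries (8-pack) €13.10: all other goods → 6.5% → €0.85
Café latte €5.65: prepared food → 7.75% → €0.44
Total tax = €1.04 + €0.85 + €0.44 = €2.33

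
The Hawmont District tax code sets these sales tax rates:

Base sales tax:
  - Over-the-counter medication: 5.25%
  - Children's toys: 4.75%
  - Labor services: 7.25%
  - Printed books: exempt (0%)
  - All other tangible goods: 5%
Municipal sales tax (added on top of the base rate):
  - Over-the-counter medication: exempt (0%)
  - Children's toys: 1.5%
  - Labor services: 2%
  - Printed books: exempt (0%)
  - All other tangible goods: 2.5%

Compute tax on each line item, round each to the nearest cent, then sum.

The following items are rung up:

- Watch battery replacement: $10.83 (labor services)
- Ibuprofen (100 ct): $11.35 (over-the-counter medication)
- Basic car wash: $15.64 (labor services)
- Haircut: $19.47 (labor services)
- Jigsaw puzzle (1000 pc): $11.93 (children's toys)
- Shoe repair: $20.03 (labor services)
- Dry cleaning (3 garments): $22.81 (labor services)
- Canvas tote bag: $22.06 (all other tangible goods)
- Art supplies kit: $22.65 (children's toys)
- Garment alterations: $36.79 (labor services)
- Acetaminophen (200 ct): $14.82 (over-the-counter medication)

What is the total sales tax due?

$16.81

Watch battery replacement $10.83: labor services → 7.25% + 2% municipal = 9.25% → $1.00
Ibuprofen (100 ct) $11.35: over-the-counter medication → 5.25% + 0% municipal = 5.25% → $0.60
Basic car wash $15.64: labor services → 7.25% + 2% municipal = 9.25% → $1.45
Haircut $19.47: labor services → 7.25% + 2% municipal = 9.25% → $1.80
Jigsaw puzzle (1000 pc) $11.93: children's toys → 4.75% + 1.5% municipal = 6.25% → $0.75
Shoe repair $20.03: labor services → 7.25% + 2% municipal = 9.25% → $1.85
Dry cleaning (3 garments) $22.81: labor services → 7.25% + 2% municipal = 9.25% → $2.11
Canvas tote bag $22.06: all other tangible goods → 5% + 2.5% municipal = 7.5% → $1.65
Art supplies kit $22.65: children's toys → 4.75% + 1.5% municipal = 6.25% → $1.42
Garment alterations $36.79: labor services → 7.25% + 2% municipal = 9.25% → $3.40
Acetaminophen (200 ct) $14.82: over-the-counter medication → 5.25% + 0% municipal = 5.25% → $0.78
Total tax = $1.00 + $0.60 + $1.45 + $1.80 + $0.75 + $1.85 + $2.11 + $1.65 + $1.42 + $3.40 + $0.78 = $16.81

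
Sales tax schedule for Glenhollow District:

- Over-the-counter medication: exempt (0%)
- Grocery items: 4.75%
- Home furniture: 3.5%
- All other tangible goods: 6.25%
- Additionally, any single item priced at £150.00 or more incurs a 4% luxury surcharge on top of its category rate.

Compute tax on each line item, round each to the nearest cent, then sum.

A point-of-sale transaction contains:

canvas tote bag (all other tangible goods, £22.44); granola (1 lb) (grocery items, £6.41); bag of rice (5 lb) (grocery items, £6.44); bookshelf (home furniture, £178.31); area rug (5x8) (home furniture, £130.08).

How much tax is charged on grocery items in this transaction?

Granola (1 lb) £6.41: grocery items → 4.75% → £0.30
Bag of rice (5 lb) £6.44: grocery items → 4.75% → £0.31
Tax on grocery items = £0.30 + £0.31 = £0.61

£0.61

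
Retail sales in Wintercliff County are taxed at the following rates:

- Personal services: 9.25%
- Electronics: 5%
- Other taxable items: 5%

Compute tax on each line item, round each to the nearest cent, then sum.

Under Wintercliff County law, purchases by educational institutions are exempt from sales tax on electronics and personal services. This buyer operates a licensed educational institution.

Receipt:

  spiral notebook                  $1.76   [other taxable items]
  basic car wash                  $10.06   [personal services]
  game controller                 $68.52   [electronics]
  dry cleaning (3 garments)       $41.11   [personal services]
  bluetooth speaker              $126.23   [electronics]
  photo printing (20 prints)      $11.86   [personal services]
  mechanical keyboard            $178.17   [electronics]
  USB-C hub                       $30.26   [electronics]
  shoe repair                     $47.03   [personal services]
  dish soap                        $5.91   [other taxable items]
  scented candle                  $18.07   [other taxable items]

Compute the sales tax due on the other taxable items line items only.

$1.29

Spiral notebook $1.76: other taxable items → 5% → $0.09
Dish soap $5.91: other taxable items → 5% → $0.30
Scented candle $18.07: other taxable items → 5% → $0.90
Tax on other taxable items = $0.09 + $0.30 + $0.90 = $1.29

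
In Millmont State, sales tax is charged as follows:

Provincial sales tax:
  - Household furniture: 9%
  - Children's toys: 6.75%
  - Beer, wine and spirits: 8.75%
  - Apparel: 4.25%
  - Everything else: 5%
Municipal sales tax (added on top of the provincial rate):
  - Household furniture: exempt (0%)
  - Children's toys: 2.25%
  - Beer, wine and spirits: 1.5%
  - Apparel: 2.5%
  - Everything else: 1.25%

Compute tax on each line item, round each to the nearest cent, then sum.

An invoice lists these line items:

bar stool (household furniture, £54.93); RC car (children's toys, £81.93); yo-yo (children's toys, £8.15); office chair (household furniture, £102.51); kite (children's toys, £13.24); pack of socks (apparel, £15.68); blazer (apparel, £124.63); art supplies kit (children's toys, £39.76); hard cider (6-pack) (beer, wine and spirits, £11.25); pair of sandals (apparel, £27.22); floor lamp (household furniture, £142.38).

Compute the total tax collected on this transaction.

£52.31

Bar stool £54.93: household furniture → 9% + 0% municipal = 9% → £4.94
RC car £81.93: children's toys → 6.75% + 2.25% municipal = 9% → £7.37
Yo-yo £8.15: children's toys → 6.75% + 2.25% municipal = 9% → £0.73
Office chair £102.51: household furniture → 9% + 0% municipal = 9% → £9.23
Kite £13.24: children's toys → 6.75% + 2.25% municipal = 9% → £1.19
Pack of socks £15.68: apparel → 4.25% + 2.5% municipal = 6.75% → £1.06
Blazer £124.63: apparel → 4.25% + 2.5% municipal = 6.75% → £8.41
Art supplies kit £39.76: children's toys → 6.75% + 2.25% municipal = 9% → £3.58
Hard cider (6-pack) £11.25: beer, wine and spirits → 8.75% + 1.5% municipal = 10.25% → £1.15
Pair of sandals £27.22: apparel → 4.25% + 2.5% municipal = 6.75% → £1.84
Floor lamp £142.38: household furniture → 9% + 0% municipal = 9% → £12.81
Total tax = £4.94 + £7.37 + £0.73 + £9.23 + £1.19 + £1.06 + £8.41 + £3.58 + £1.15 + £1.84 + £12.81 = £52.31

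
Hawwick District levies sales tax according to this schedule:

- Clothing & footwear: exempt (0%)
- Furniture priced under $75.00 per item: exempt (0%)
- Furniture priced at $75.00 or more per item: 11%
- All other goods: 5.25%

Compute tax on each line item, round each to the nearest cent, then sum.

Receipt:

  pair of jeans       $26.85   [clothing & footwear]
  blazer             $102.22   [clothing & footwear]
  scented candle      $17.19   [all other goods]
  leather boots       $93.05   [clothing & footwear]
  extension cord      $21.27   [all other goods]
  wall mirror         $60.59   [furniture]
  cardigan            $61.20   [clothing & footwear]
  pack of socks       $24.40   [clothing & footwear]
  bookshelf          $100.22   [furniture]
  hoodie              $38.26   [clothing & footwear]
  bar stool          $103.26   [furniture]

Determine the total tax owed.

$24.40

Pair of jeans $26.85: clothing & footwear → 0% → $0.00
Blazer $102.22: clothing & footwear → 0% → $0.00
Scented candle $17.19: all other goods → 5.25% → $0.90
Leather boots $93.05: clothing & footwear → 0% → $0.00
Extension cord $21.27: all other goods → 5.25% → $1.12
Wall mirror $60.59: furniture, under $75.00 → 0% → $0.00
Cardigan $61.20: clothing & footwear → 0% → $0.00
Pack of socks $24.40: clothing & footwear → 0% → $0.00
Bookshelf $100.22: furniture, $75.00 or more → 11% → $11.02
Hoodie $38.26: clothing & footwear → 0% → $0.00
Bar stool $103.26: furniture, $75.00 or more → 11% → $11.36
Total tax = $0.90 + $1.12 + $11.02 + $11.36 = $24.40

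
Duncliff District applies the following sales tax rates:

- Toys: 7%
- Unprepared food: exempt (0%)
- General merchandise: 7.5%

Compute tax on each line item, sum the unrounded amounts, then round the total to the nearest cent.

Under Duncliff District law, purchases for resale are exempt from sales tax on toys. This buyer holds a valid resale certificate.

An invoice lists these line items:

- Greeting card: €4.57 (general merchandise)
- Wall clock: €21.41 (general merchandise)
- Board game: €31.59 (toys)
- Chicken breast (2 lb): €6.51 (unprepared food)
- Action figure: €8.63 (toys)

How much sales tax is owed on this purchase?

Greeting card €4.57: general merchandise → 7.5% → €0.34275
Wall clock €21.41: general merchandise → 7.5% → €1.60575
Board game €31.59: toys, buyer-exempt → 0% → €0.00
Chicken breast (2 lb) €6.51: unprepared food → 0% → €0.00
Action figure €8.63: toys, buyer-exempt → 0% → €0.00
Unrounded tax sum = €1.9485 → €1.95

€1.95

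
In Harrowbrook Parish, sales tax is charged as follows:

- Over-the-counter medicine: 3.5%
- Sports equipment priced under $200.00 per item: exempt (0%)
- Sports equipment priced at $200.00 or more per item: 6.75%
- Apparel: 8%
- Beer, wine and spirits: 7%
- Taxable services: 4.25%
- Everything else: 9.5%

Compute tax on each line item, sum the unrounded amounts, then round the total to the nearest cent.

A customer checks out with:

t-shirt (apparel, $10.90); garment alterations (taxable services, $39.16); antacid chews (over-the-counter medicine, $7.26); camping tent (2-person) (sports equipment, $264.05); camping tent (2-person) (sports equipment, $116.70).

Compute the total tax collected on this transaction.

T-shirt $10.90: apparel → 8% → $0.872
Garment alterations $39.16: taxable services → 4.25% → $1.6643
Antacid chews $7.26: over-the-counter medicine → 3.5% → $0.2541
Camping tent (2-person) $264.05: sports equipment, $200.00 or more → 6.75% → $17.823375
Camping tent (2-person) $116.70: sports equipment, under $200.00 → 0% → $0.00
Unrounded tax sum = $20.613775 → $20.61

$20.61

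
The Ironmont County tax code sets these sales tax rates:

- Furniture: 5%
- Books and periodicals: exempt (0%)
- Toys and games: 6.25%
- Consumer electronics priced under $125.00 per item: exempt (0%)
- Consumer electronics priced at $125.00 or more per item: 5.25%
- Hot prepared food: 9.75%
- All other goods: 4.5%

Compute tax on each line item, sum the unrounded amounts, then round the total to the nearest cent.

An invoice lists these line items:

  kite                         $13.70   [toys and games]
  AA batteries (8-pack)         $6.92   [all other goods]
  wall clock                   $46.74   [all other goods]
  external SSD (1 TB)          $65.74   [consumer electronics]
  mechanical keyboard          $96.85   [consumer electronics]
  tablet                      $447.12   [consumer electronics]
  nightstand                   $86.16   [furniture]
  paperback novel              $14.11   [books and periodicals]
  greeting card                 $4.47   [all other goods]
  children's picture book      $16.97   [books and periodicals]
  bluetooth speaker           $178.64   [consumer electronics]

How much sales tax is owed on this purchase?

Kite $13.70: toys and games → 6.25% → $0.85625
AA batteries (8-pack) $6.92: all other goods → 4.5% → $0.3114
Wall clock $46.74: all other goods → 4.5% → $2.1033
External SSD (1 TB) $65.74: consumer electronics, under $125.00 → 0% → $0.00
Mechanical keyboard $96.85: consumer electronics, under $125.00 → 0% → $0.00
Tablet $447.12: consumer electronics, $125.00 or more → 5.25% → $23.4738
Nightstand $86.16: furniture → 5% → $4.308
Paperback novel $14.11: books and periodicals → 0% → $0.00
Greeting card $4.47: all other goods → 4.5% → $0.20115
Children's picture book $16.97: books and periodicals → 0% → $0.00
Bluetooth speaker $178.64: consumer electronics, $125.00 or more → 5.25% → $9.3786
Unrounded tax sum = $40.6325 → $40.63

$40.63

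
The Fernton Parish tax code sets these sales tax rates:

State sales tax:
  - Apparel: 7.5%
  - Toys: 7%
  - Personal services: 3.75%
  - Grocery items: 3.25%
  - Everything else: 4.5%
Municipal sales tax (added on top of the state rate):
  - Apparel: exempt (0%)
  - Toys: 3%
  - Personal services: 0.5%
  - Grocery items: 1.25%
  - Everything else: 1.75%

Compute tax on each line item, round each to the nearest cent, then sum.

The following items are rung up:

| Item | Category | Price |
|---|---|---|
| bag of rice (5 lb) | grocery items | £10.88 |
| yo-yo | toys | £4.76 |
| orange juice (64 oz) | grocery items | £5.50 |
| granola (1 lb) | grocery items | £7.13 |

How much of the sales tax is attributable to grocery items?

Bag of rice (5 lb) £10.88: grocery items → 3.25% + 1.25% municipal = 4.5% → £0.49
Orange juice (64 oz) £5.50: grocery items → 3.25% + 1.25% municipal = 4.5% → £0.25
Granola (1 lb) £7.13: grocery items → 3.25% + 1.25% municipal = 4.5% → £0.32
Tax on grocery items = £0.49 + £0.25 + £0.32 = £1.06

£1.06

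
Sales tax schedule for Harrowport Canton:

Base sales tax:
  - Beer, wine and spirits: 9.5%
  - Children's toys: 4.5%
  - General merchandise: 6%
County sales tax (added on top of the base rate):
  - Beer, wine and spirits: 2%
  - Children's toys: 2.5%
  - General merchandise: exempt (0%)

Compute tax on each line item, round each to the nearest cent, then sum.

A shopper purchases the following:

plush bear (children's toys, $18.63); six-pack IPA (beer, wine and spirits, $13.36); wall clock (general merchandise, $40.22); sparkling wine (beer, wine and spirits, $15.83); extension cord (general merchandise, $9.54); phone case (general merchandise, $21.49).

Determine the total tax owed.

Plush bear $18.63: children's toys → 4.5% + 2.5% county = 7% → $1.30
Six-pack IPA $13.36: beer, wine and spirits → 9.5% + 2% county = 11.5% → $1.54
Wall clock $40.22: general merchandise → 6% + 0% county = 6% → $2.41
Sparkling wine $15.83: beer, wine and spirits → 9.5% + 2% county = 11.5% → $1.82
Extension cord $9.54: general merchandise → 6% + 0% county = 6% → $0.57
Phone case $21.49: general merchandise → 6% + 0% county = 6% → $1.29
Total tax = $1.30 + $1.54 + $2.41 + $1.82 + $0.57 + $1.29 = $8.93

$8.93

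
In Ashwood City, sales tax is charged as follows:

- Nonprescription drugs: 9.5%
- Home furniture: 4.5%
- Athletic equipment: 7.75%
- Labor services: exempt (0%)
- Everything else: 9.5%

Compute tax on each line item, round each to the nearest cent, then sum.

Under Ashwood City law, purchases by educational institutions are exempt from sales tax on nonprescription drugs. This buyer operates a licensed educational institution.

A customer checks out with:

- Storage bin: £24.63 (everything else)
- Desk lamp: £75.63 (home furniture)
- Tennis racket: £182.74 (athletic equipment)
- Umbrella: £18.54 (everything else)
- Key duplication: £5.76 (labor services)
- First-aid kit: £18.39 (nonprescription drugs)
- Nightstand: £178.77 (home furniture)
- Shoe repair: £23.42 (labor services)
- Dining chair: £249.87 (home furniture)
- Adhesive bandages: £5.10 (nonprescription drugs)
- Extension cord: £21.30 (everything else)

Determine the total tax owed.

Storage bin £24.63: everything else → 9.5% → £2.34
Desk lamp £75.63: home furniture → 4.5% → £3.40
Tennis racket £182.74: athletic equipment → 7.75% → £14.16
Umbrella £18.54: everything else → 9.5% → £1.76
Key duplication £5.76: labor services → 0% → £0.00
First-aid kit £18.39: nonprescription drugs, buyer-exempt → 0% → £0.00
Nightstand £178.77: home furniture → 4.5% → £8.04
Shoe repair £23.42: labor services → 0% → £0.00
Dining chair £249.87: home furniture → 4.5% → £11.24
Adhesive bandages £5.10: nonprescription drugs, buyer-exempt → 0% → £0.00
Extension cord £21.30: everything else → 9.5% → £2.02
Total tax = £2.34 + £3.40 + £14.16 + £1.76 + £8.04 + £11.24 + £2.02 = £42.96

£42.96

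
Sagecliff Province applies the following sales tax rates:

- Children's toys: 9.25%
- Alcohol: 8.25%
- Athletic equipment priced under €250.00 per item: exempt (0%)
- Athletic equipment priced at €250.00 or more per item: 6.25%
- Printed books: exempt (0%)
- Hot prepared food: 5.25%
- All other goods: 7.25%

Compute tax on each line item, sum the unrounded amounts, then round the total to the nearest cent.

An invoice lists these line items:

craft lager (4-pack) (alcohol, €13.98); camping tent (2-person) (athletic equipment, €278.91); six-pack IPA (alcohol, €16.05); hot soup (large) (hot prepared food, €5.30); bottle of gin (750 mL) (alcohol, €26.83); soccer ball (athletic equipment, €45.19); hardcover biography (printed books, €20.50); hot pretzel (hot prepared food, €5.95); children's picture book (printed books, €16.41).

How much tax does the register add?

€22.71

Craft lager (4-pack) €13.98: alcohol → 8.25% → €1.15335
Camping tent (2-person) €278.91: athletic equipment, €250.00 or more → 6.25% → €17.431875
Six-pack IPA €16.05: alcohol → 8.25% → €1.324125
Hot soup (large) €5.30: hot prepared food → 5.25% → €0.27825
Bottle of gin (750 mL) €26.83: alcohol → 8.25% → €2.213475
Soccer ball €45.19: athletic equipment, under €250.00 → 0% → €0.00
Hardcover biography €20.50: printed books → 0% → €0.00
Hot pretzel €5.95: hot prepared food → 5.25% → €0.312375
Children's picture book €16.41: printed books → 0% → €0.00
Unrounded tax sum = €22.71345 → €22.71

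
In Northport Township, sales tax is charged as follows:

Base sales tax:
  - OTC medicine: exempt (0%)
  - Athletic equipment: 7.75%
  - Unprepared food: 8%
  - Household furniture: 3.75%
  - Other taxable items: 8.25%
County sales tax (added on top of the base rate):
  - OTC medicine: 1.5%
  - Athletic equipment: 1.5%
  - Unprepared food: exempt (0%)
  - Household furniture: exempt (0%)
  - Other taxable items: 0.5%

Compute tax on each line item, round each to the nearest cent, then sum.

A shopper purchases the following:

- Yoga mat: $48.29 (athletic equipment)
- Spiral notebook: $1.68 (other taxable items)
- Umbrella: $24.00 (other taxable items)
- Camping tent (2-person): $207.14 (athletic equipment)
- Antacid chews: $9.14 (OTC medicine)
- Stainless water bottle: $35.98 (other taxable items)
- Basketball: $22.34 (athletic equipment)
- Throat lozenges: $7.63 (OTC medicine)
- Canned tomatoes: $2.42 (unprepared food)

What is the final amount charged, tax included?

$390.16

Yoga mat $48.29: athletic equipment → 7.75% + 1.5% county = 9.25% → $4.47
Spiral notebook $1.68: other taxable items → 8.25% + 0.5% county = 8.75% → $0.15
Umbrella $24.00: other taxable items → 8.25% + 0.5% county = 8.75% → $2.10
Camping tent (2-person) $207.14: athletic equipment → 7.75% + 1.5% county = 9.25% → $19.16
Antacid chews $9.14: OTC medicine → 0% + 1.5% county = 1.5% → $0.14
Stainless water bottle $35.98: other taxable items → 8.25% + 0.5% county = 8.75% → $3.15
Basketball $22.34: athletic equipment → 7.75% + 1.5% county = 9.25% → $2.07
Throat lozenges $7.63: OTC medicine → 0% + 1.5% county = 1.5% → $0.11
Canned tomatoes $2.42: unprepared food → 8% + 0% county = 8% → $0.19
Subtotal = $358.62; tax = $31.54; total due = $390.16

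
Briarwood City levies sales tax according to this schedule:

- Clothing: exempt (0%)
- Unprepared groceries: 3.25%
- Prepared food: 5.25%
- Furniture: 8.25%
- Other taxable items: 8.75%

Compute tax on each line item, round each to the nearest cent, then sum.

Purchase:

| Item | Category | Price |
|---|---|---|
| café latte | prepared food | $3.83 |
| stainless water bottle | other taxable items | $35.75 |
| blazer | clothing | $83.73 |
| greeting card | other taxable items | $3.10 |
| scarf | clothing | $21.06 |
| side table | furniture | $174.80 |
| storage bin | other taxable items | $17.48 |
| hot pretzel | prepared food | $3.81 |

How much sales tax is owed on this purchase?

$19.75

Café latte $3.83: prepared food → 5.25% → $0.20
Stainless water bottle $35.75: other taxable items → 8.75% → $3.13
Blazer $83.73: clothing → 0% → $0.00
Greeting card $3.10: other taxable items → 8.75% → $0.27
Scarf $21.06: clothing → 0% → $0.00
Side table $174.80: furniture → 8.25% → $14.42
Storage bin $17.48: other taxable items → 8.75% → $1.53
Hot pretzel $3.81: prepared food → 5.25% → $0.20
Total tax = $0.20 + $3.13 + $0.27 + $14.42 + $1.53 + $0.20 = $19.75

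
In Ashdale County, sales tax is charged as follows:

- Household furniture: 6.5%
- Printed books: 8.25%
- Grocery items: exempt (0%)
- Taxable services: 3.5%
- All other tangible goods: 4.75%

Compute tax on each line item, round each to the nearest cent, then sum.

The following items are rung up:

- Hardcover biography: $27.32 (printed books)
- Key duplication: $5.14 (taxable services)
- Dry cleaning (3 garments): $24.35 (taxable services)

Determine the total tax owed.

Hardcover biography $27.32: printed books → 8.25% → $2.25
Key duplication $5.14: taxable services → 3.5% → $0.18
Dry cleaning (3 garments) $24.35: taxable services → 3.5% → $0.85
Total tax = $2.25 + $0.18 + $0.85 = $3.28

$3.28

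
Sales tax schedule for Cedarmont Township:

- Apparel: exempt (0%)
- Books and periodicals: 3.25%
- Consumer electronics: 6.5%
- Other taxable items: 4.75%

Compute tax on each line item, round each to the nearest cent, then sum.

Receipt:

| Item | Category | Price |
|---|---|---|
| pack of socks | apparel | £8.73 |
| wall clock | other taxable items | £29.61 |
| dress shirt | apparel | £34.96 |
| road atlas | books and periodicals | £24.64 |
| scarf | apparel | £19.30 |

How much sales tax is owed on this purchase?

Pack of socks £8.73: apparel → 0% → £0.00
Wall clock £29.61: other taxable items → 4.75% → £1.41
Dress shirt £34.96: apparel → 0% → £0.00
Road atlas £24.64: books and periodicals → 3.25% → £0.80
Scarf £19.30: apparel → 0% → £0.00
Total tax = £1.41 + £0.80 = £2.21

£2.21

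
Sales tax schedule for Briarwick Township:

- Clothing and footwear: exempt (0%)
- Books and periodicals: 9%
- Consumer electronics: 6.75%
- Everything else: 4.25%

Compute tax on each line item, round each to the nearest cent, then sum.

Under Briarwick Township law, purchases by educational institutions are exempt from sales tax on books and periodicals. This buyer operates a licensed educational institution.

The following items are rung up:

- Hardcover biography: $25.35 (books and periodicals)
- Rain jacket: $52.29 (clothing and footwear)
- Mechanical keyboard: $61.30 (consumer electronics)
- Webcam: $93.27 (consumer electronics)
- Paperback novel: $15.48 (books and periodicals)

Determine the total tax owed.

$10.44

Hardcover biography $25.35: books and periodicals, buyer-exempt → 0% → $0.00
Rain jacket $52.29: clothing and footwear → 0% → $0.00
Mechanical keyboard $61.30: consumer electronics → 6.75% → $4.14
Webcam $93.27: consumer electronics → 6.75% → $6.30
Paperback novel $15.48: books and periodicals, buyer-exempt → 0% → $0.00
Total tax = $4.14 + $6.30 = $10.44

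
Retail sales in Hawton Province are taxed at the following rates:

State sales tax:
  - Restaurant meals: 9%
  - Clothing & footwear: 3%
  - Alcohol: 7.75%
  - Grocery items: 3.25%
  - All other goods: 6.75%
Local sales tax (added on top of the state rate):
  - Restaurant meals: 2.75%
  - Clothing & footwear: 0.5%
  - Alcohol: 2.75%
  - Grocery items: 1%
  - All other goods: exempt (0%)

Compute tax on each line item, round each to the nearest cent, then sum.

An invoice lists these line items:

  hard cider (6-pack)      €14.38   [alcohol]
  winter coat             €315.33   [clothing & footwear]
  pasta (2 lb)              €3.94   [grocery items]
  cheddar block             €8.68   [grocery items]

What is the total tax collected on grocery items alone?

€0.54

Pasta (2 lb) €3.94: grocery items → 3.25% + 1% local = 4.25% → €0.17
Cheddar block €8.68: grocery items → 3.25% + 1% local = 4.25% → €0.37
Tax on grocery items = €0.17 + €0.37 = €0.54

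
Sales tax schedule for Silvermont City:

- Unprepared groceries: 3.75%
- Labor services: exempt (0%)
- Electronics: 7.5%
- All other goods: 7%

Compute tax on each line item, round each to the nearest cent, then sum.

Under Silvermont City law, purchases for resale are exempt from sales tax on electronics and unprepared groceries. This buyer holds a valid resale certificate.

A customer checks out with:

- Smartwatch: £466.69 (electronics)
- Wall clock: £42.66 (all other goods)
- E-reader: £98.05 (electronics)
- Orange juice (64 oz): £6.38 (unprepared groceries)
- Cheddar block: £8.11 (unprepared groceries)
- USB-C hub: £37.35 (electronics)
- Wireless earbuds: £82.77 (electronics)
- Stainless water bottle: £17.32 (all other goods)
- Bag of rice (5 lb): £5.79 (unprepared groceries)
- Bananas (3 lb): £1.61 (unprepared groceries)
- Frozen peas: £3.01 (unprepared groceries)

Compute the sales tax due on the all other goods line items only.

£4.20

Wall clock £42.66: all other goods → 7% → £2.99
Stainless water bottle £17.32: all other goods → 7% → £1.21
Tax on all other goods = £2.99 + £1.21 = £4.20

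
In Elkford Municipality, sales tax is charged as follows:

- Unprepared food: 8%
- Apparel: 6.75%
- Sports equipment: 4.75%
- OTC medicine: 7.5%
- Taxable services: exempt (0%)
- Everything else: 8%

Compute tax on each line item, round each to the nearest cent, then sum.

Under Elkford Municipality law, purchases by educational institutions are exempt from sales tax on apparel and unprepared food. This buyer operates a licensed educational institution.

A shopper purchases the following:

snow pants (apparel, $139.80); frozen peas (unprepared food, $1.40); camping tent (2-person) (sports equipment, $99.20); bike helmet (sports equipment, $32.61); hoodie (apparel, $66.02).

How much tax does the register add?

$6.26

Snow pants $139.80: apparel, buyer-exempt → 0% → $0.00
Frozen peas $1.40: unprepared food, buyer-exempt → 0% → $0.00
Camping tent (2-person) $99.20: sports equipment → 4.75% → $4.71
Bike helmet $32.61: sports equipment → 4.75% → $1.55
Hoodie $66.02: apparel, buyer-exempt → 0% → $0.00
Total tax = $4.71 + $1.55 = $6.26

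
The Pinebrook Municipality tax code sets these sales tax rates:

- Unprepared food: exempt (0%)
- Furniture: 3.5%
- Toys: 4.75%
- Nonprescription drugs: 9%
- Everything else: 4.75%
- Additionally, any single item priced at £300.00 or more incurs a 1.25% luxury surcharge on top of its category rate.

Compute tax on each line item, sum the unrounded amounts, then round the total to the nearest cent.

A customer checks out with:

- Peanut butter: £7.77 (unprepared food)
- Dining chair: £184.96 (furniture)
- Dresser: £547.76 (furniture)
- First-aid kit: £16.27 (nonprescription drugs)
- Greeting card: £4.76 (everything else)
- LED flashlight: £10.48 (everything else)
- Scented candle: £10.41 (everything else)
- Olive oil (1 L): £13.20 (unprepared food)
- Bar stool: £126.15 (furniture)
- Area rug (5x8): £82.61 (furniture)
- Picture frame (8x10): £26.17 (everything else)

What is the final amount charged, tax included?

£1074.26

Peanut butter £7.77: unprepared food → 0% → £0.00
Dining chair £184.96: furniture → 3.5% → £6.4736
Dresser £547.76: furniture → 3.5% + 1.25% surcharge = 4.75% → £26.0186
First-aid kit £16.27: nonprescription drugs → 9% → £1.4643
Greeting card £4.76: everything else → 4.75% → £0.2261
LED flashlight £10.48: everything else → 4.75% → £0.4978
Scented candle £10.41: everything else → 4.75% → £0.494475
Olive oil (1 L) £13.20: unprepared food → 0% → £0.00
Bar stool £126.15: furniture → 3.5% → £4.41525
Area rug (5x8) £82.61: furniture → 3.5% → £2.89135
Picture frame (8x10) £26.17: everything else → 4.75% → £1.243075
Subtotal = £1030.54; unrounded tax = £43.72455 → £43.72; total due = £1074.26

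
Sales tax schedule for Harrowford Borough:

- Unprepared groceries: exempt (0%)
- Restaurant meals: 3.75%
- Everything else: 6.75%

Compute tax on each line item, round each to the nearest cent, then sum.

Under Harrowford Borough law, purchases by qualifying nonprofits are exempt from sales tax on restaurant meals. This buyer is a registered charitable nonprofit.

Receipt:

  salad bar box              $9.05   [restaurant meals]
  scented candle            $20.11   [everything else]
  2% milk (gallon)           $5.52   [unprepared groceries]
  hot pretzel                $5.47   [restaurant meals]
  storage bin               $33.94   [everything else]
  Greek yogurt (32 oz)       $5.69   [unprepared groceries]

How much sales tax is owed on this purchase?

Salad bar box $9.05: restaurant meals, buyer-exempt → 0% → $0.00
Scented candle $20.11: everything else → 6.75% → $1.36
2% milk (gallon) $5.52: unprepared groceries → 0% → $0.00
Hot pretzel $5.47: restaurant meals, buyer-exempt → 0% → $0.00
Storage bin $33.94: everything else → 6.75% → $2.29
Greek yogurt (32 oz) $5.69: unprepared groceries → 0% → $0.00
Total tax = $1.36 + $2.29 = $3.65

$3.65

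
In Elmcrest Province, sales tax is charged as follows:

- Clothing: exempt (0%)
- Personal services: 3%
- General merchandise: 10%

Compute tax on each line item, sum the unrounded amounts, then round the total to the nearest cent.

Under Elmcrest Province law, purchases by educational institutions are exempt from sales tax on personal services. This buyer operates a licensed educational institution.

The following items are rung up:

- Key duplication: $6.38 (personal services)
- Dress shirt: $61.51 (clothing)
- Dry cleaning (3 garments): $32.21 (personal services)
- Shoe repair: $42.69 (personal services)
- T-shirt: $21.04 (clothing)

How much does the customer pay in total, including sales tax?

$163.83

Key duplication $6.38: personal services, buyer-exempt → 0% → $0.00
Dress shirt $61.51: clothing → 0% → $0.00
Dry cleaning (3 garments) $32.21: personal services, buyer-exempt → 0% → $0.00
Shoe repair $42.69: personal services, buyer-exempt → 0% → $0.00
T-shirt $21.04: clothing → 0% → $0.00
Subtotal = $163.83; unrounded tax = $0.00 → $0.00; total due = $163.83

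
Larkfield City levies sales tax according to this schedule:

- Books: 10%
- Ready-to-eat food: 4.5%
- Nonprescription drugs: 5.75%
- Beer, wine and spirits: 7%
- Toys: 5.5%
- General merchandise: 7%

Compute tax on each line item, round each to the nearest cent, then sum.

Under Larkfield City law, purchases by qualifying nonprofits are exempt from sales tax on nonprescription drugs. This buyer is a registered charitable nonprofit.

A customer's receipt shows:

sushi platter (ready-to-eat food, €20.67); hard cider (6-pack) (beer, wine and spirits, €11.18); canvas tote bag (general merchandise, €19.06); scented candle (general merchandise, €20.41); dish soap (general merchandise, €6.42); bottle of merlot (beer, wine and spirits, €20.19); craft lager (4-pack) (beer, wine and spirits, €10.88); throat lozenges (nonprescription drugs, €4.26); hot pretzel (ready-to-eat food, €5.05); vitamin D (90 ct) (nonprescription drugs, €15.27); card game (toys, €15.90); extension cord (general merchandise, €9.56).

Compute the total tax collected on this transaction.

€8.86

Sushi platter €20.67: ready-to-eat food → 4.5% → €0.93
Hard cider (6-pack) €11.18: beer, wine and spirits → 7% → €0.78
Canvas tote bag €19.06: general merchandise → 7% → €1.33
Scented candle €20.41: general merchandise → 7% → €1.43
Dish soap €6.42: general merchandise → 7% → €0.45
Bottle of merlot €20.19: beer, wine and spirits → 7% → €1.41
Craft lager (4-pack) €10.88: beer, wine and spirits → 7% → €0.76
Throat lozenges €4.26: nonprescription drugs, buyer-exempt → 0% → €0.00
Hot pretzel €5.05: ready-to-eat food → 4.5% → €0.23
Vitamin D (90 ct) €15.27: nonprescription drugs, buyer-exempt → 0% → €0.00
Card game €15.90: toys → 5.5% → €0.87
Extension cord €9.56: general merchandise → 7% → €0.67
Total tax = €0.93 + €0.78 + €1.33 + €1.43 + €0.45 + €1.41 + €0.76 + €0.23 + €0.87 + €0.67 = €8.86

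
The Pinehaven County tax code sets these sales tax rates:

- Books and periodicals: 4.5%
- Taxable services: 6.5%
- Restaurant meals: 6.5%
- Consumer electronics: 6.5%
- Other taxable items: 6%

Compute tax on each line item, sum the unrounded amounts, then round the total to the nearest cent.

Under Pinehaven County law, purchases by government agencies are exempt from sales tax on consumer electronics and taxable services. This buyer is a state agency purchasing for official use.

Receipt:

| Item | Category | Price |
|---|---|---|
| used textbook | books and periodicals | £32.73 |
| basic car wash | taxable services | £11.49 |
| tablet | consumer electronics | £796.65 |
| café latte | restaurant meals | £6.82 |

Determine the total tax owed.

Used textbook £32.73: books and periodicals → 4.5% → £1.47285
Basic car wash £11.49: taxable services, buyer-exempt → 0% → £0.00
Tablet £796.65: consumer electronics, buyer-exempt → 0% → £0.00
Café latte £6.82: restaurant meals → 6.5% → £0.4433
Unrounded tax sum = £1.91615 → £1.92

£1.92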